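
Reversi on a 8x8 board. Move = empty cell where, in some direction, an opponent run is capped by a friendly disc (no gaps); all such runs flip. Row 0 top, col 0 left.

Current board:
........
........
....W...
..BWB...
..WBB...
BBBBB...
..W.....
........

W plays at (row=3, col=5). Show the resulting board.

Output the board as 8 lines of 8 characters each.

Place W at (3,5); scan 8 dirs for brackets.
Dir NW: first cell 'W' (not opp) -> no flip
Dir N: first cell '.' (not opp) -> no flip
Dir NE: first cell '.' (not opp) -> no flip
Dir W: opp run (3,4) capped by W -> flip
Dir E: first cell '.' (not opp) -> no flip
Dir SW: opp run (4,4) (5,3) capped by W -> flip
Dir S: first cell '.' (not opp) -> no flip
Dir SE: first cell '.' (not opp) -> no flip
All flips: (3,4) (4,4) (5,3)

Answer: ........
........
....W...
..BWWW..
..WBW...
BBBWB...
..W.....
........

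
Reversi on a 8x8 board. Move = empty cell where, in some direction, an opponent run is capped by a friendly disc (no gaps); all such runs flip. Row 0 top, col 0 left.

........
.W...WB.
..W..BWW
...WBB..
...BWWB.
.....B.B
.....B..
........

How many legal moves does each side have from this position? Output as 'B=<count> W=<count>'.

Answer: B=10 W=11

Derivation:
-- B to move --
(0,0): flips 4 -> legal
(0,1): no bracket -> illegal
(0,2): no bracket -> illegal
(0,4): no bracket -> illegal
(0,5): flips 1 -> legal
(0,6): no bracket -> illegal
(1,0): no bracket -> illegal
(1,2): no bracket -> illegal
(1,3): no bracket -> illegal
(1,4): flips 1 -> legal
(1,7): flips 1 -> legal
(2,0): no bracket -> illegal
(2,1): no bracket -> illegal
(2,3): flips 1 -> legal
(2,4): no bracket -> illegal
(3,1): no bracket -> illegal
(3,2): flips 1 -> legal
(3,6): flips 1 -> legal
(3,7): no bracket -> illegal
(4,2): no bracket -> illegal
(5,3): flips 1 -> legal
(5,4): flips 1 -> legal
(5,6): flips 1 -> legal
B mobility = 10
-- W to move --
(0,5): flips 1 -> legal
(0,6): flips 1 -> legal
(0,7): no bracket -> illegal
(1,4): no bracket -> illegal
(1,7): flips 1 -> legal
(2,3): flips 1 -> legal
(2,4): flips 2 -> legal
(3,2): no bracket -> illegal
(3,6): flips 2 -> legal
(3,7): no bracket -> illegal
(4,2): flips 1 -> legal
(4,7): flips 1 -> legal
(5,2): no bracket -> illegal
(5,3): flips 1 -> legal
(5,4): no bracket -> illegal
(5,6): no bracket -> illegal
(6,4): no bracket -> illegal
(6,6): flips 1 -> legal
(6,7): no bracket -> illegal
(7,4): no bracket -> illegal
(7,5): flips 2 -> legal
(7,6): no bracket -> illegal
W mobility = 11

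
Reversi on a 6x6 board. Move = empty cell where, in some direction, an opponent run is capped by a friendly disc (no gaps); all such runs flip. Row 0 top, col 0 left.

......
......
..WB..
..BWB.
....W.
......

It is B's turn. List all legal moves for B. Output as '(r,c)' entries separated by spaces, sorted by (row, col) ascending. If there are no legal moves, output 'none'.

(1,1): no bracket -> illegal
(1,2): flips 1 -> legal
(1,3): no bracket -> illegal
(2,1): flips 1 -> legal
(2,4): no bracket -> illegal
(3,1): no bracket -> illegal
(3,5): no bracket -> illegal
(4,2): no bracket -> illegal
(4,3): flips 1 -> legal
(4,5): no bracket -> illegal
(5,3): no bracket -> illegal
(5,4): flips 1 -> legal
(5,5): no bracket -> illegal

Answer: (1,2) (2,1) (4,3) (5,4)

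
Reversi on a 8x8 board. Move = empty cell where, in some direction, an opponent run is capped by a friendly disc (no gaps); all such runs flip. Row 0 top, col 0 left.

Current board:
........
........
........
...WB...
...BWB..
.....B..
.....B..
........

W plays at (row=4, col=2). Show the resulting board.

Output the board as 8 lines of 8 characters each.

Answer: ........
........
........
...WB...
..WWWB..
.....B..
.....B..
........

Derivation:
Place W at (4,2); scan 8 dirs for brackets.
Dir NW: first cell '.' (not opp) -> no flip
Dir N: first cell '.' (not opp) -> no flip
Dir NE: first cell 'W' (not opp) -> no flip
Dir W: first cell '.' (not opp) -> no flip
Dir E: opp run (4,3) capped by W -> flip
Dir SW: first cell '.' (not opp) -> no flip
Dir S: first cell '.' (not opp) -> no flip
Dir SE: first cell '.' (not opp) -> no flip
All flips: (4,3)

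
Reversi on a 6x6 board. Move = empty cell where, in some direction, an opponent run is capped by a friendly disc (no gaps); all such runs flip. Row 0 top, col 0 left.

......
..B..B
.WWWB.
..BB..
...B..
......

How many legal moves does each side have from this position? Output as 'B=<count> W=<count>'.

Answer: B=7 W=9

Derivation:
-- B to move --
(1,0): flips 1 -> legal
(1,1): flips 1 -> legal
(1,3): flips 1 -> legal
(1,4): flips 1 -> legal
(2,0): flips 3 -> legal
(3,0): flips 1 -> legal
(3,1): no bracket -> illegal
(3,4): flips 1 -> legal
B mobility = 7
-- W to move --
(0,1): flips 1 -> legal
(0,2): flips 1 -> legal
(0,3): flips 1 -> legal
(0,4): no bracket -> illegal
(0,5): no bracket -> illegal
(1,1): no bracket -> illegal
(1,3): no bracket -> illegal
(1,4): no bracket -> illegal
(2,5): flips 1 -> legal
(3,1): no bracket -> illegal
(3,4): no bracket -> illegal
(3,5): no bracket -> illegal
(4,1): flips 1 -> legal
(4,2): flips 1 -> legal
(4,4): flips 1 -> legal
(5,2): no bracket -> illegal
(5,3): flips 2 -> legal
(5,4): flips 2 -> legal
W mobility = 9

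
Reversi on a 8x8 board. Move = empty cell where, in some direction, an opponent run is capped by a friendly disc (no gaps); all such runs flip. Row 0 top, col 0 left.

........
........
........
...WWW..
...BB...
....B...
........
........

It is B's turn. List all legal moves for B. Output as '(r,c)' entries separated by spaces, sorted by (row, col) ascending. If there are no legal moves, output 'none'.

Answer: (2,2) (2,3) (2,4) (2,5) (2,6)

Derivation:
(2,2): flips 1 -> legal
(2,3): flips 1 -> legal
(2,4): flips 1 -> legal
(2,5): flips 1 -> legal
(2,6): flips 1 -> legal
(3,2): no bracket -> illegal
(3,6): no bracket -> illegal
(4,2): no bracket -> illegal
(4,5): no bracket -> illegal
(4,6): no bracket -> illegal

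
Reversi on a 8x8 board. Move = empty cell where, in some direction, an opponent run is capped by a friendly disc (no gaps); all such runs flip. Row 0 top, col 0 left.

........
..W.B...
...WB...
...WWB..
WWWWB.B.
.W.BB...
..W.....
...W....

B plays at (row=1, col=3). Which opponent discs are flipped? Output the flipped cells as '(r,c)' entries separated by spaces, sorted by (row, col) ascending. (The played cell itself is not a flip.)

Answer: (2,3) (3,3) (4,3)

Derivation:
Dir NW: first cell '.' (not opp) -> no flip
Dir N: first cell '.' (not opp) -> no flip
Dir NE: first cell '.' (not opp) -> no flip
Dir W: opp run (1,2), next='.' -> no flip
Dir E: first cell 'B' (not opp) -> no flip
Dir SW: first cell '.' (not opp) -> no flip
Dir S: opp run (2,3) (3,3) (4,3) capped by B -> flip
Dir SE: first cell 'B' (not opp) -> no flip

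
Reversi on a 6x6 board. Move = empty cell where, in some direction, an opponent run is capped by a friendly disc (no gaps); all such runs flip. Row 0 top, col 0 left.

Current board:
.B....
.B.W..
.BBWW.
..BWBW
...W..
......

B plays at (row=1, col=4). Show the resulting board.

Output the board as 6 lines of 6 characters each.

Place B at (1,4); scan 8 dirs for brackets.
Dir NW: first cell '.' (not opp) -> no flip
Dir N: first cell '.' (not opp) -> no flip
Dir NE: first cell '.' (not opp) -> no flip
Dir W: opp run (1,3), next='.' -> no flip
Dir E: first cell '.' (not opp) -> no flip
Dir SW: opp run (2,3) capped by B -> flip
Dir S: opp run (2,4) capped by B -> flip
Dir SE: first cell '.' (not opp) -> no flip
All flips: (2,3) (2,4)

Answer: .B....
.B.WB.
.BBBB.
..BWBW
...W..
......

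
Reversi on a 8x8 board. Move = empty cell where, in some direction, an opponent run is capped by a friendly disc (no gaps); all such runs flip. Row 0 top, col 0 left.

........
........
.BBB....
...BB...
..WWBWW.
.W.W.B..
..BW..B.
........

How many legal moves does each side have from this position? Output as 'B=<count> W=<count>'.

Answer: B=10 W=10

Derivation:
-- B to move --
(3,1): no bracket -> illegal
(3,2): no bracket -> illegal
(3,5): flips 1 -> legal
(3,6): no bracket -> illegal
(3,7): flips 1 -> legal
(4,0): flips 1 -> legal
(4,1): flips 2 -> legal
(4,7): flips 2 -> legal
(5,0): no bracket -> illegal
(5,2): flips 1 -> legal
(5,4): no bracket -> illegal
(5,6): flips 1 -> legal
(5,7): no bracket -> illegal
(6,0): flips 2 -> legal
(6,1): no bracket -> illegal
(6,4): flips 1 -> legal
(7,2): no bracket -> illegal
(7,3): flips 3 -> legal
(7,4): no bracket -> illegal
B mobility = 10
-- W to move --
(1,0): no bracket -> illegal
(1,1): no bracket -> illegal
(1,2): flips 2 -> legal
(1,3): flips 2 -> legal
(1,4): no bracket -> illegal
(2,0): no bracket -> illegal
(2,4): flips 1 -> legal
(2,5): flips 1 -> legal
(3,0): no bracket -> illegal
(3,1): no bracket -> illegal
(3,2): no bracket -> illegal
(3,5): flips 1 -> legal
(5,2): no bracket -> illegal
(5,4): no bracket -> illegal
(5,6): no bracket -> illegal
(5,7): no bracket -> illegal
(6,1): flips 1 -> legal
(6,4): flips 1 -> legal
(6,5): flips 1 -> legal
(6,7): no bracket -> illegal
(7,1): flips 1 -> legal
(7,2): no bracket -> illegal
(7,3): flips 1 -> legal
(7,5): no bracket -> illegal
(7,6): no bracket -> illegal
(7,7): no bracket -> illegal
W mobility = 10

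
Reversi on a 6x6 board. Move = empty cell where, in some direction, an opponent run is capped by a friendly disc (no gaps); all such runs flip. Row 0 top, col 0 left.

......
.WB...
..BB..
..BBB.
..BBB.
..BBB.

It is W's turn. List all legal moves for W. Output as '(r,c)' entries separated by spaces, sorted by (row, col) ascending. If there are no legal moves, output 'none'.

Answer: (1,3) (5,5)

Derivation:
(0,1): no bracket -> illegal
(0,2): no bracket -> illegal
(0,3): no bracket -> illegal
(1,3): flips 1 -> legal
(1,4): no bracket -> illegal
(2,1): no bracket -> illegal
(2,4): no bracket -> illegal
(2,5): no bracket -> illegal
(3,1): no bracket -> illegal
(3,5): no bracket -> illegal
(4,1): no bracket -> illegal
(4,5): no bracket -> illegal
(5,1): no bracket -> illegal
(5,5): flips 3 -> legal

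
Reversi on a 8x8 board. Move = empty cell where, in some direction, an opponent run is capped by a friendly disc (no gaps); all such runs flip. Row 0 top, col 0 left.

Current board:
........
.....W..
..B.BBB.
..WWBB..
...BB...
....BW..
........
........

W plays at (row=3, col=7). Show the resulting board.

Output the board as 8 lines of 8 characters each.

Answer: ........
.....W..
..B.BBW.
..WWBB.W
...BB...
....BW..
........
........

Derivation:
Place W at (3,7); scan 8 dirs for brackets.
Dir NW: opp run (2,6) capped by W -> flip
Dir N: first cell '.' (not opp) -> no flip
Dir NE: edge -> no flip
Dir W: first cell '.' (not opp) -> no flip
Dir E: edge -> no flip
Dir SW: first cell '.' (not opp) -> no flip
Dir S: first cell '.' (not opp) -> no flip
Dir SE: edge -> no flip
All flips: (2,6)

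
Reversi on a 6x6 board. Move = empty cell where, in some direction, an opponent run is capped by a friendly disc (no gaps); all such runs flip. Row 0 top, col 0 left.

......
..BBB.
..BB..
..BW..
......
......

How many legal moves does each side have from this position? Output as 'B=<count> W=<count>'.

Answer: B=3 W=3

Derivation:
-- B to move --
(2,4): no bracket -> illegal
(3,4): flips 1 -> legal
(4,2): no bracket -> illegal
(4,3): flips 1 -> legal
(4,4): flips 1 -> legal
B mobility = 3
-- W to move --
(0,1): no bracket -> illegal
(0,2): no bracket -> illegal
(0,3): flips 2 -> legal
(0,4): no bracket -> illegal
(0,5): no bracket -> illegal
(1,1): flips 1 -> legal
(1,5): no bracket -> illegal
(2,1): no bracket -> illegal
(2,4): no bracket -> illegal
(2,5): no bracket -> illegal
(3,1): flips 1 -> legal
(3,4): no bracket -> illegal
(4,1): no bracket -> illegal
(4,2): no bracket -> illegal
(4,3): no bracket -> illegal
W mobility = 3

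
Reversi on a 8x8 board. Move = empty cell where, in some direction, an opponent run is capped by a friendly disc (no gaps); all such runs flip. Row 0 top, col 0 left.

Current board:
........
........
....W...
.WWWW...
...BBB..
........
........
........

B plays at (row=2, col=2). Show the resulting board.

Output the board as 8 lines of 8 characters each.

Place B at (2,2); scan 8 dirs for brackets.
Dir NW: first cell '.' (not opp) -> no flip
Dir N: first cell '.' (not opp) -> no flip
Dir NE: first cell '.' (not opp) -> no flip
Dir W: first cell '.' (not opp) -> no flip
Dir E: first cell '.' (not opp) -> no flip
Dir SW: opp run (3,1), next='.' -> no flip
Dir S: opp run (3,2), next='.' -> no flip
Dir SE: opp run (3,3) capped by B -> flip
All flips: (3,3)

Answer: ........
........
..B.W...
.WWBW...
...BBB..
........
........
........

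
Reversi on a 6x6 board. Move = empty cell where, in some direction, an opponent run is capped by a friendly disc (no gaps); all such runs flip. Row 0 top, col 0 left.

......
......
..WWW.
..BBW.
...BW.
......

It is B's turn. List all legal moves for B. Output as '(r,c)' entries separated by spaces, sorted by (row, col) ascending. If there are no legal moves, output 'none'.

Answer: (1,1) (1,2) (1,3) (1,4) (1,5) (2,5) (3,5) (4,5) (5,5)

Derivation:
(1,1): flips 1 -> legal
(1,2): flips 1 -> legal
(1,3): flips 1 -> legal
(1,4): flips 1 -> legal
(1,5): flips 1 -> legal
(2,1): no bracket -> illegal
(2,5): flips 1 -> legal
(3,1): no bracket -> illegal
(3,5): flips 1 -> legal
(4,5): flips 1 -> legal
(5,3): no bracket -> illegal
(5,4): no bracket -> illegal
(5,5): flips 1 -> legal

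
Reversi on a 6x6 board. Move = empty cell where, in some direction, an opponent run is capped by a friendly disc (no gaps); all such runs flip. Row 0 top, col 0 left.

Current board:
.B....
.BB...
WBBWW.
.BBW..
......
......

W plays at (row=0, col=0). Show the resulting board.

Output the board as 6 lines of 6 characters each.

Answer: WB....
.WB...
WBWWW.
.BBW..
......
......

Derivation:
Place W at (0,0); scan 8 dirs for brackets.
Dir NW: edge -> no flip
Dir N: edge -> no flip
Dir NE: edge -> no flip
Dir W: edge -> no flip
Dir E: opp run (0,1), next='.' -> no flip
Dir SW: edge -> no flip
Dir S: first cell '.' (not opp) -> no flip
Dir SE: opp run (1,1) (2,2) capped by W -> flip
All flips: (1,1) (2,2)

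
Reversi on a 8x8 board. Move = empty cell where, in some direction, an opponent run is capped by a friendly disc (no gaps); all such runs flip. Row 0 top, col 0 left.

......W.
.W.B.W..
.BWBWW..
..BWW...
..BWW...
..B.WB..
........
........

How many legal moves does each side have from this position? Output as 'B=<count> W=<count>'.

-- B to move --
(0,0): flips 4 -> legal
(0,1): flips 1 -> legal
(0,2): no bracket -> illegal
(0,4): no bracket -> illegal
(0,5): no bracket -> illegal
(0,7): no bracket -> illegal
(1,0): no bracket -> illegal
(1,2): flips 1 -> legal
(1,4): no bracket -> illegal
(1,6): flips 3 -> legal
(1,7): no bracket -> illegal
(2,0): no bracket -> illegal
(2,6): flips 2 -> legal
(3,1): flips 1 -> legal
(3,5): flips 3 -> legal
(3,6): no bracket -> illegal
(4,5): flips 3 -> legal
(5,3): flips 3 -> legal
(6,3): no bracket -> illegal
(6,4): no bracket -> illegal
(6,5): flips 2 -> legal
B mobility = 10
-- W to move --
(0,2): flips 1 -> legal
(0,3): flips 2 -> legal
(0,4): flips 1 -> legal
(1,0): flips 2 -> legal
(1,2): flips 1 -> legal
(1,4): no bracket -> illegal
(2,0): flips 1 -> legal
(3,0): no bracket -> illegal
(3,1): flips 2 -> legal
(4,1): flips 1 -> legal
(4,5): no bracket -> illegal
(4,6): no bracket -> illegal
(5,1): flips 1 -> legal
(5,3): no bracket -> illegal
(5,6): flips 1 -> legal
(6,1): flips 1 -> legal
(6,2): flips 3 -> legal
(6,3): no bracket -> illegal
(6,4): no bracket -> illegal
(6,5): no bracket -> illegal
(6,6): flips 1 -> legal
W mobility = 13

Answer: B=10 W=13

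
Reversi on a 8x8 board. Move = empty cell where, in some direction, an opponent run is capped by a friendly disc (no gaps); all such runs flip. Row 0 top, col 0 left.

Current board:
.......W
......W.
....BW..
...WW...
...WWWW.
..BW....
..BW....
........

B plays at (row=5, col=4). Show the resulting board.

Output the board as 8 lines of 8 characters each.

Place B at (5,4); scan 8 dirs for brackets.
Dir NW: opp run (4,3), next='.' -> no flip
Dir N: opp run (4,4) (3,4) capped by B -> flip
Dir NE: opp run (4,5), next='.' -> no flip
Dir W: opp run (5,3) capped by B -> flip
Dir E: first cell '.' (not opp) -> no flip
Dir SW: opp run (6,3), next='.' -> no flip
Dir S: first cell '.' (not opp) -> no flip
Dir SE: first cell '.' (not opp) -> no flip
All flips: (3,4) (4,4) (5,3)

Answer: .......W
......W.
....BW..
...WB...
...WBWW.
..BBB...
..BW....
........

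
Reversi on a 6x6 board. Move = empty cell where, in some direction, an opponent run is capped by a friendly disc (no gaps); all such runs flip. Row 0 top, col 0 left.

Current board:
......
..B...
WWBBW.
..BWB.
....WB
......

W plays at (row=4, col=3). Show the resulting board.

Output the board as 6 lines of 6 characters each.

Place W at (4,3); scan 8 dirs for brackets.
Dir NW: opp run (3,2) capped by W -> flip
Dir N: first cell 'W' (not opp) -> no flip
Dir NE: opp run (3,4), next='.' -> no flip
Dir W: first cell '.' (not opp) -> no flip
Dir E: first cell 'W' (not opp) -> no flip
Dir SW: first cell '.' (not opp) -> no flip
Dir S: first cell '.' (not opp) -> no flip
Dir SE: first cell '.' (not opp) -> no flip
All flips: (3,2)

Answer: ......
..B...
WWBBW.
..WWB.
...WWB
......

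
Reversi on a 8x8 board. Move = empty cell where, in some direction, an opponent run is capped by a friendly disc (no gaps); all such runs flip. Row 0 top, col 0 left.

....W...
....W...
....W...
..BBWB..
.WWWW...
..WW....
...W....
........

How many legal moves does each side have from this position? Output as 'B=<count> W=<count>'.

Answer: B=8 W=7

Derivation:
-- B to move --
(0,3): no bracket -> illegal
(0,5): no bracket -> illegal
(1,3): flips 1 -> legal
(1,5): flips 1 -> legal
(2,3): no bracket -> illegal
(2,5): no bracket -> illegal
(3,0): no bracket -> illegal
(3,1): no bracket -> illegal
(4,0): no bracket -> illegal
(4,5): no bracket -> illegal
(5,0): flips 1 -> legal
(5,1): flips 1 -> legal
(5,4): flips 1 -> legal
(5,5): flips 1 -> legal
(6,1): no bracket -> illegal
(6,2): flips 4 -> legal
(6,4): no bracket -> illegal
(7,2): no bracket -> illegal
(7,3): flips 3 -> legal
(7,4): no bracket -> illegal
B mobility = 8
-- W to move --
(2,1): flips 1 -> legal
(2,2): flips 2 -> legal
(2,3): flips 2 -> legal
(2,5): no bracket -> illegal
(2,6): flips 1 -> legal
(3,1): flips 2 -> legal
(3,6): flips 1 -> legal
(4,5): no bracket -> illegal
(4,6): flips 1 -> legal
W mobility = 7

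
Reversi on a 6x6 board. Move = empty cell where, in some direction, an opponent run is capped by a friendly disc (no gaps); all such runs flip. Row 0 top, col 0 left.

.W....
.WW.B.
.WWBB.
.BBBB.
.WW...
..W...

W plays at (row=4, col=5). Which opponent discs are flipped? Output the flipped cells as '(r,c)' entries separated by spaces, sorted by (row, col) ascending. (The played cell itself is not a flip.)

Answer: (2,3) (3,4)

Derivation:
Dir NW: opp run (3,4) (2,3) capped by W -> flip
Dir N: first cell '.' (not opp) -> no flip
Dir NE: edge -> no flip
Dir W: first cell '.' (not opp) -> no flip
Dir E: edge -> no flip
Dir SW: first cell '.' (not opp) -> no flip
Dir S: first cell '.' (not opp) -> no flip
Dir SE: edge -> no flip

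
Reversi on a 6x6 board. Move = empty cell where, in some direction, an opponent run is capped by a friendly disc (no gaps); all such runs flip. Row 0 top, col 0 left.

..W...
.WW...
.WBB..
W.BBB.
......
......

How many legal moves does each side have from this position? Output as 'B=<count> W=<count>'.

Answer: B=4 W=5

Derivation:
-- B to move --
(0,0): flips 1 -> legal
(0,1): flips 1 -> legal
(0,3): no bracket -> illegal
(1,0): flips 1 -> legal
(1,3): no bracket -> illegal
(2,0): flips 1 -> legal
(3,1): no bracket -> illegal
(4,0): no bracket -> illegal
(4,1): no bracket -> illegal
B mobility = 4
-- W to move --
(1,3): no bracket -> illegal
(1,4): no bracket -> illegal
(2,4): flips 2 -> legal
(2,5): no bracket -> illegal
(3,1): no bracket -> illegal
(3,5): no bracket -> illegal
(4,1): no bracket -> illegal
(4,2): flips 2 -> legal
(4,3): flips 1 -> legal
(4,4): flips 2 -> legal
(4,5): flips 2 -> legal
W mobility = 5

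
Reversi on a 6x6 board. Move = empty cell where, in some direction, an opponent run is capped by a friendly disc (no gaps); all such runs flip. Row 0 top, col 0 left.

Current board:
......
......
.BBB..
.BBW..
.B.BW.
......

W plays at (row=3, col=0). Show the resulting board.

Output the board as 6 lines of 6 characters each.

Answer: ......
......
.BBB..
WWWW..
.B.BW.
......

Derivation:
Place W at (3,0); scan 8 dirs for brackets.
Dir NW: edge -> no flip
Dir N: first cell '.' (not opp) -> no flip
Dir NE: opp run (2,1), next='.' -> no flip
Dir W: edge -> no flip
Dir E: opp run (3,1) (3,2) capped by W -> flip
Dir SW: edge -> no flip
Dir S: first cell '.' (not opp) -> no flip
Dir SE: opp run (4,1), next='.' -> no flip
All flips: (3,1) (3,2)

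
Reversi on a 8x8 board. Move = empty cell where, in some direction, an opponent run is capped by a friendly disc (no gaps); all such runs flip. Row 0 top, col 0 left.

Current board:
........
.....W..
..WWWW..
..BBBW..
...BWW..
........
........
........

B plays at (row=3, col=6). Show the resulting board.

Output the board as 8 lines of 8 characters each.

Answer: ........
.....W..
..WWWW..
..BBBBB.
...BWW..
........
........
........

Derivation:
Place B at (3,6); scan 8 dirs for brackets.
Dir NW: opp run (2,5), next='.' -> no flip
Dir N: first cell '.' (not opp) -> no flip
Dir NE: first cell '.' (not opp) -> no flip
Dir W: opp run (3,5) capped by B -> flip
Dir E: first cell '.' (not opp) -> no flip
Dir SW: opp run (4,5), next='.' -> no flip
Dir S: first cell '.' (not opp) -> no flip
Dir SE: first cell '.' (not opp) -> no flip
All flips: (3,5)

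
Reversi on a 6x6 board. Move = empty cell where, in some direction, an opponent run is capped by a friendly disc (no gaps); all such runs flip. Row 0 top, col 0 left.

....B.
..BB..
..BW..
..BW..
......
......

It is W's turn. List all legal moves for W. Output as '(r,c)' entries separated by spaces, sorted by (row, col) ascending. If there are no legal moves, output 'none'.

(0,1): flips 1 -> legal
(0,2): no bracket -> illegal
(0,3): flips 1 -> legal
(0,5): no bracket -> illegal
(1,1): flips 1 -> legal
(1,4): no bracket -> illegal
(1,5): no bracket -> illegal
(2,1): flips 1 -> legal
(2,4): no bracket -> illegal
(3,1): flips 1 -> legal
(4,1): flips 1 -> legal
(4,2): no bracket -> illegal
(4,3): no bracket -> illegal

Answer: (0,1) (0,3) (1,1) (2,1) (3,1) (4,1)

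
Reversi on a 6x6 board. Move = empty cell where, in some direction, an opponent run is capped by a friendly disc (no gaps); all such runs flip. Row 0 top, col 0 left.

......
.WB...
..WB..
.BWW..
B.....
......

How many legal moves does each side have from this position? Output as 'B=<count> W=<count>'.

Answer: B=7 W=5

Derivation:
-- B to move --
(0,0): no bracket -> illegal
(0,1): no bracket -> illegal
(0,2): no bracket -> illegal
(1,0): flips 1 -> legal
(1,3): flips 1 -> legal
(2,0): no bracket -> illegal
(2,1): flips 1 -> legal
(2,4): no bracket -> illegal
(3,4): flips 2 -> legal
(4,1): flips 1 -> legal
(4,2): flips 2 -> legal
(4,3): flips 1 -> legal
(4,4): no bracket -> illegal
B mobility = 7
-- W to move --
(0,1): no bracket -> illegal
(0,2): flips 1 -> legal
(0,3): no bracket -> illegal
(1,3): flips 2 -> legal
(1,4): flips 1 -> legal
(2,0): no bracket -> illegal
(2,1): no bracket -> illegal
(2,4): flips 1 -> legal
(3,0): flips 1 -> legal
(3,4): no bracket -> illegal
(4,1): no bracket -> illegal
(4,2): no bracket -> illegal
(5,0): no bracket -> illegal
(5,1): no bracket -> illegal
W mobility = 5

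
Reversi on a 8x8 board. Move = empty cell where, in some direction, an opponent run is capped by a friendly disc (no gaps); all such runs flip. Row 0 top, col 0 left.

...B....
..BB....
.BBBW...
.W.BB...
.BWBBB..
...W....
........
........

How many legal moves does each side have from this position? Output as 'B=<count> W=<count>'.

Answer: B=8 W=9

Derivation:
-- B to move --
(1,4): flips 1 -> legal
(1,5): flips 1 -> legal
(2,0): no bracket -> illegal
(2,5): flips 1 -> legal
(3,0): no bracket -> illegal
(3,2): no bracket -> illegal
(3,5): flips 1 -> legal
(4,0): flips 1 -> legal
(5,1): flips 1 -> legal
(5,2): no bracket -> illegal
(5,4): no bracket -> illegal
(6,2): flips 1 -> legal
(6,3): flips 1 -> legal
(6,4): no bracket -> illegal
B mobility = 8
-- W to move --
(0,1): no bracket -> illegal
(0,2): flips 1 -> legal
(0,4): flips 2 -> legal
(1,0): no bracket -> illegal
(1,1): flips 1 -> legal
(1,4): no bracket -> illegal
(2,0): flips 3 -> legal
(2,5): no bracket -> illegal
(3,0): no bracket -> illegal
(3,2): no bracket -> illegal
(3,5): flips 1 -> legal
(3,6): no bracket -> illegal
(4,0): flips 1 -> legal
(4,6): flips 3 -> legal
(5,0): no bracket -> illegal
(5,1): flips 1 -> legal
(5,2): no bracket -> illegal
(5,4): flips 2 -> legal
(5,5): no bracket -> illegal
(5,6): no bracket -> illegal
W mobility = 9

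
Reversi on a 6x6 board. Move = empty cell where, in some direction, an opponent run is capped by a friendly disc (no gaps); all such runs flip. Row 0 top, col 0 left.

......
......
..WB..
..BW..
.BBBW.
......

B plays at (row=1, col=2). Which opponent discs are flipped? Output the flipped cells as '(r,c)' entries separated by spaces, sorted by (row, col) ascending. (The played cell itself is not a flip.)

Answer: (2,2)

Derivation:
Dir NW: first cell '.' (not opp) -> no flip
Dir N: first cell '.' (not opp) -> no flip
Dir NE: first cell '.' (not opp) -> no flip
Dir W: first cell '.' (not opp) -> no flip
Dir E: first cell '.' (not opp) -> no flip
Dir SW: first cell '.' (not opp) -> no flip
Dir S: opp run (2,2) capped by B -> flip
Dir SE: first cell 'B' (not opp) -> no flip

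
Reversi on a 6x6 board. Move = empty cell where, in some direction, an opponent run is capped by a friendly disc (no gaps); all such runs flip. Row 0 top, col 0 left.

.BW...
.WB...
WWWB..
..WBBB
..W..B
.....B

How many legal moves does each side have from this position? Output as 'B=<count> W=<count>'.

-- B to move --
(0,0): flips 2 -> legal
(0,3): flips 1 -> legal
(1,0): flips 1 -> legal
(1,3): no bracket -> illegal
(3,0): flips 1 -> legal
(3,1): flips 3 -> legal
(4,1): flips 1 -> legal
(4,3): no bracket -> illegal
(5,1): flips 1 -> legal
(5,2): flips 3 -> legal
(5,3): no bracket -> illegal
B mobility = 8
-- W to move --
(0,0): flips 1 -> legal
(0,3): flips 1 -> legal
(1,0): no bracket -> illegal
(1,3): flips 1 -> legal
(1,4): flips 1 -> legal
(2,4): flips 2 -> legal
(2,5): no bracket -> illegal
(4,3): no bracket -> illegal
(4,4): flips 1 -> legal
(5,4): no bracket -> illegal
W mobility = 6

Answer: B=8 W=6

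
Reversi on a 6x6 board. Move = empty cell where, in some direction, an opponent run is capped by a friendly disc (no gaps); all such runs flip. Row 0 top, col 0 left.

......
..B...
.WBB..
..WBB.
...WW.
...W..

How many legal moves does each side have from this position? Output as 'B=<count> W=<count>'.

-- B to move --
(1,0): no bracket -> illegal
(1,1): no bracket -> illegal
(2,0): flips 1 -> legal
(3,0): flips 1 -> legal
(3,1): flips 1 -> legal
(3,5): no bracket -> illegal
(4,1): flips 1 -> legal
(4,2): flips 1 -> legal
(4,5): no bracket -> illegal
(5,2): flips 1 -> legal
(5,4): flips 1 -> legal
(5,5): flips 1 -> legal
B mobility = 8
-- W to move --
(0,1): no bracket -> illegal
(0,2): flips 2 -> legal
(0,3): flips 1 -> legal
(1,1): flips 2 -> legal
(1,3): flips 2 -> legal
(1,4): flips 1 -> legal
(2,4): flips 3 -> legal
(2,5): flips 1 -> legal
(3,1): no bracket -> illegal
(3,5): flips 2 -> legal
(4,2): no bracket -> illegal
(4,5): no bracket -> illegal
W mobility = 8

Answer: B=8 W=8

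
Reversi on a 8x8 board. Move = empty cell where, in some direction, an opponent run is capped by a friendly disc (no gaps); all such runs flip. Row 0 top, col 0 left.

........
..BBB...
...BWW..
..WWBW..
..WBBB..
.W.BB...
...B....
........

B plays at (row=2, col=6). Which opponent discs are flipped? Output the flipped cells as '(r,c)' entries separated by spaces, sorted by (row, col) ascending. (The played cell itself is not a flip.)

Dir NW: first cell '.' (not opp) -> no flip
Dir N: first cell '.' (not opp) -> no flip
Dir NE: first cell '.' (not opp) -> no flip
Dir W: opp run (2,5) (2,4) capped by B -> flip
Dir E: first cell '.' (not opp) -> no flip
Dir SW: opp run (3,5) capped by B -> flip
Dir S: first cell '.' (not opp) -> no flip
Dir SE: first cell '.' (not opp) -> no flip

Answer: (2,4) (2,5) (3,5)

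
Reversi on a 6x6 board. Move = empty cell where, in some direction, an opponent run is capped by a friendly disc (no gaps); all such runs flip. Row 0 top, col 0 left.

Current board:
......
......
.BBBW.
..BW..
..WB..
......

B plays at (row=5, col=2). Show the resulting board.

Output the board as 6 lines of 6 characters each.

Place B at (5,2); scan 8 dirs for brackets.
Dir NW: first cell '.' (not opp) -> no flip
Dir N: opp run (4,2) capped by B -> flip
Dir NE: first cell 'B' (not opp) -> no flip
Dir W: first cell '.' (not opp) -> no flip
Dir E: first cell '.' (not opp) -> no flip
Dir SW: edge -> no flip
Dir S: edge -> no flip
Dir SE: edge -> no flip
All flips: (4,2)

Answer: ......
......
.BBBW.
..BW..
..BB..
..B...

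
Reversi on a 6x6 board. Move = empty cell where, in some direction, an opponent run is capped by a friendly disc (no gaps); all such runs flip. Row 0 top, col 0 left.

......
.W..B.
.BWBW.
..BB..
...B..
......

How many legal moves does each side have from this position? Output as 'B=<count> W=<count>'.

Answer: B=6 W=5

Derivation:
-- B to move --
(0,0): flips 2 -> legal
(0,1): flips 1 -> legal
(0,2): no bracket -> illegal
(1,0): no bracket -> illegal
(1,2): flips 1 -> legal
(1,3): no bracket -> illegal
(1,5): flips 1 -> legal
(2,0): no bracket -> illegal
(2,5): flips 1 -> legal
(3,1): no bracket -> illegal
(3,4): flips 1 -> legal
(3,5): no bracket -> illegal
B mobility = 6
-- W to move --
(0,3): no bracket -> illegal
(0,4): flips 1 -> legal
(0,5): no bracket -> illegal
(1,0): no bracket -> illegal
(1,2): no bracket -> illegal
(1,3): no bracket -> illegal
(1,5): no bracket -> illegal
(2,0): flips 1 -> legal
(2,5): no bracket -> illegal
(3,0): no bracket -> illegal
(3,1): flips 1 -> legal
(3,4): no bracket -> illegal
(4,1): no bracket -> illegal
(4,2): flips 2 -> legal
(4,4): flips 1 -> legal
(5,2): no bracket -> illegal
(5,3): no bracket -> illegal
(5,4): no bracket -> illegal
W mobility = 5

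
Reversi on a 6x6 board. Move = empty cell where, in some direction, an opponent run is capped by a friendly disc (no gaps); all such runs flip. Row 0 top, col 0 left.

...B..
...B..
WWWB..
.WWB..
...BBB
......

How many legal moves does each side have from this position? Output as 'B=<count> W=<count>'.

Answer: B=5 W=6

Derivation:
-- B to move --
(1,0): flips 2 -> legal
(1,1): flips 1 -> legal
(1,2): no bracket -> illegal
(3,0): flips 2 -> legal
(4,0): flips 2 -> legal
(4,1): flips 1 -> legal
(4,2): no bracket -> illegal
B mobility = 5
-- W to move --
(0,2): no bracket -> illegal
(0,4): flips 1 -> legal
(1,2): no bracket -> illegal
(1,4): flips 1 -> legal
(2,4): flips 1 -> legal
(3,4): flips 1 -> legal
(3,5): no bracket -> illegal
(4,2): no bracket -> illegal
(5,2): no bracket -> illegal
(5,3): no bracket -> illegal
(5,4): flips 1 -> legal
(5,5): flips 2 -> legal
W mobility = 6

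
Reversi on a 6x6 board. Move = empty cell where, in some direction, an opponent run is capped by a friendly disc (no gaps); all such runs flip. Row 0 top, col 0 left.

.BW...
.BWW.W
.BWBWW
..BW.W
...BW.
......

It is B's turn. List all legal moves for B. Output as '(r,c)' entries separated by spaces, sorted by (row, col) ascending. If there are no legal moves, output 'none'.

Answer: (0,3) (1,4) (3,4) (4,5) (5,5)

Derivation:
(0,3): flips 3 -> legal
(0,4): no bracket -> illegal
(0,5): no bracket -> illegal
(1,4): flips 2 -> legal
(3,1): no bracket -> illegal
(3,4): flips 1 -> legal
(4,2): no bracket -> illegal
(4,5): flips 1 -> legal
(5,3): no bracket -> illegal
(5,4): no bracket -> illegal
(5,5): flips 3 -> legal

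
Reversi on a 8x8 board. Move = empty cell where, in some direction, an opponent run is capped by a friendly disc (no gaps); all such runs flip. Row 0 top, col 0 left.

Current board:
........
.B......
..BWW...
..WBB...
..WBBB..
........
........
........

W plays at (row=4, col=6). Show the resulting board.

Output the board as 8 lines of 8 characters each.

Answer: ........
.B......
..BWW...
..WBB...
..WWWWW.
........
........
........

Derivation:
Place W at (4,6); scan 8 dirs for brackets.
Dir NW: first cell '.' (not opp) -> no flip
Dir N: first cell '.' (not opp) -> no flip
Dir NE: first cell '.' (not opp) -> no flip
Dir W: opp run (4,5) (4,4) (4,3) capped by W -> flip
Dir E: first cell '.' (not opp) -> no flip
Dir SW: first cell '.' (not opp) -> no flip
Dir S: first cell '.' (not opp) -> no flip
Dir SE: first cell '.' (not opp) -> no flip
All flips: (4,3) (4,4) (4,5)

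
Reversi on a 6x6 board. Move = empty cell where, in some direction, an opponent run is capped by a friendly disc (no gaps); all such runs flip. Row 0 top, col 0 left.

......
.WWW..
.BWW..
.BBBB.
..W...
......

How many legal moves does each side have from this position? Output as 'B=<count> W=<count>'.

Answer: B=10 W=8

Derivation:
-- B to move --
(0,0): flips 2 -> legal
(0,1): flips 3 -> legal
(0,2): flips 2 -> legal
(0,3): flips 3 -> legal
(0,4): flips 2 -> legal
(1,0): no bracket -> illegal
(1,4): flips 1 -> legal
(2,0): no bracket -> illegal
(2,4): flips 2 -> legal
(4,1): no bracket -> illegal
(4,3): no bracket -> illegal
(5,1): flips 1 -> legal
(5,2): flips 1 -> legal
(5,3): flips 1 -> legal
B mobility = 10
-- W to move --
(1,0): no bracket -> illegal
(2,0): flips 2 -> legal
(2,4): flips 1 -> legal
(2,5): no bracket -> illegal
(3,0): flips 1 -> legal
(3,5): no bracket -> illegal
(4,0): flips 1 -> legal
(4,1): flips 3 -> legal
(4,3): flips 1 -> legal
(4,4): flips 1 -> legal
(4,5): flips 1 -> legal
W mobility = 8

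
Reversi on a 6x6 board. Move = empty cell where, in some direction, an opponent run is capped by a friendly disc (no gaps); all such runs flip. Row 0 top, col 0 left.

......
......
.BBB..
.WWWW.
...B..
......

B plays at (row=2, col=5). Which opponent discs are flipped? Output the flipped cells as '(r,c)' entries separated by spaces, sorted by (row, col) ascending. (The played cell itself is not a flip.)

Answer: (3,4)

Derivation:
Dir NW: first cell '.' (not opp) -> no flip
Dir N: first cell '.' (not opp) -> no flip
Dir NE: edge -> no flip
Dir W: first cell '.' (not opp) -> no flip
Dir E: edge -> no flip
Dir SW: opp run (3,4) capped by B -> flip
Dir S: first cell '.' (not opp) -> no flip
Dir SE: edge -> no flip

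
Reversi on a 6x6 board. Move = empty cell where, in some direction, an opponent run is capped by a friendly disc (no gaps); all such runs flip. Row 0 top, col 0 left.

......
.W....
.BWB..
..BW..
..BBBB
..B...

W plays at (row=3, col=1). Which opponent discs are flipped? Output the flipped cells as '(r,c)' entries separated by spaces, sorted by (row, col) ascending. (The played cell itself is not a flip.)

Dir NW: first cell '.' (not opp) -> no flip
Dir N: opp run (2,1) capped by W -> flip
Dir NE: first cell 'W' (not opp) -> no flip
Dir W: first cell '.' (not opp) -> no flip
Dir E: opp run (3,2) capped by W -> flip
Dir SW: first cell '.' (not opp) -> no flip
Dir S: first cell '.' (not opp) -> no flip
Dir SE: opp run (4,2), next='.' -> no flip

Answer: (2,1) (3,2)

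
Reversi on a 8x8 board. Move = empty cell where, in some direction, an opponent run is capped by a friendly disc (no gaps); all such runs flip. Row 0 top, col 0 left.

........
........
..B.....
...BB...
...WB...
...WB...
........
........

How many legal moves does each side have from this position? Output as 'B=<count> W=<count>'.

Answer: B=5 W=6

Derivation:
-- B to move --
(3,2): flips 1 -> legal
(4,2): flips 1 -> legal
(5,2): flips 2 -> legal
(6,2): flips 1 -> legal
(6,3): flips 2 -> legal
(6,4): no bracket -> illegal
B mobility = 5
-- W to move --
(1,1): no bracket -> illegal
(1,2): no bracket -> illegal
(1,3): no bracket -> illegal
(2,1): no bracket -> illegal
(2,3): flips 1 -> legal
(2,4): no bracket -> illegal
(2,5): flips 1 -> legal
(3,1): no bracket -> illegal
(3,2): no bracket -> illegal
(3,5): flips 1 -> legal
(4,2): no bracket -> illegal
(4,5): flips 1 -> legal
(5,5): flips 1 -> legal
(6,3): no bracket -> illegal
(6,4): no bracket -> illegal
(6,5): flips 1 -> legal
W mobility = 6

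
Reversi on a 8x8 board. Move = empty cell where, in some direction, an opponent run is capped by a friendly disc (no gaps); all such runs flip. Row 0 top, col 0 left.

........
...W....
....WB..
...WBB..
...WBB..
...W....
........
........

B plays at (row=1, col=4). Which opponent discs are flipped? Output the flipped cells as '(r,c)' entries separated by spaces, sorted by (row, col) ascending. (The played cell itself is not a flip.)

Answer: (2,4)

Derivation:
Dir NW: first cell '.' (not opp) -> no flip
Dir N: first cell '.' (not opp) -> no flip
Dir NE: first cell '.' (not opp) -> no flip
Dir W: opp run (1,3), next='.' -> no flip
Dir E: first cell '.' (not opp) -> no flip
Dir SW: first cell '.' (not opp) -> no flip
Dir S: opp run (2,4) capped by B -> flip
Dir SE: first cell 'B' (not opp) -> no flip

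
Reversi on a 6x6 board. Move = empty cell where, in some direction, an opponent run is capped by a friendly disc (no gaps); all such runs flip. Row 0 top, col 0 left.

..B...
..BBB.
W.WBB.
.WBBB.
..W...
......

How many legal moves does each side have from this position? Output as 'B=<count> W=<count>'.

Answer: B=6 W=5

Derivation:
-- B to move --
(1,0): no bracket -> illegal
(1,1): flips 1 -> legal
(2,1): flips 1 -> legal
(3,0): flips 1 -> legal
(4,0): flips 2 -> legal
(4,1): no bracket -> illegal
(4,3): no bracket -> illegal
(5,1): flips 1 -> legal
(5,2): flips 1 -> legal
(5,3): no bracket -> illegal
B mobility = 6
-- W to move --
(0,1): no bracket -> illegal
(0,3): no bracket -> illegal
(0,4): flips 1 -> legal
(0,5): no bracket -> illegal
(1,1): no bracket -> illegal
(1,5): flips 2 -> legal
(2,1): no bracket -> illegal
(2,5): flips 2 -> legal
(3,5): flips 3 -> legal
(4,1): no bracket -> illegal
(4,3): no bracket -> illegal
(4,4): flips 1 -> legal
(4,5): no bracket -> illegal
W mobility = 5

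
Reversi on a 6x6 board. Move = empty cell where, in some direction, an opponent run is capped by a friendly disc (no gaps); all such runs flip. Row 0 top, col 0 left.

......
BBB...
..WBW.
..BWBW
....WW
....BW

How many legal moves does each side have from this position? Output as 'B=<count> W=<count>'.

-- B to move --
(1,3): no bracket -> illegal
(1,4): flips 1 -> legal
(1,5): no bracket -> illegal
(2,1): flips 1 -> legal
(2,5): flips 1 -> legal
(3,1): no bracket -> illegal
(4,2): no bracket -> illegal
(4,3): flips 1 -> legal
(5,3): no bracket -> illegal
B mobility = 4
-- W to move --
(0,0): flips 1 -> legal
(0,1): flips 3 -> legal
(0,2): flips 1 -> legal
(0,3): no bracket -> illegal
(1,3): flips 1 -> legal
(1,4): no bracket -> illegal
(2,0): no bracket -> illegal
(2,1): no bracket -> illegal
(2,5): no bracket -> illegal
(3,1): flips 1 -> legal
(4,1): no bracket -> illegal
(4,2): flips 1 -> legal
(4,3): no bracket -> illegal
(5,3): flips 1 -> legal
W mobility = 7

Answer: B=4 W=7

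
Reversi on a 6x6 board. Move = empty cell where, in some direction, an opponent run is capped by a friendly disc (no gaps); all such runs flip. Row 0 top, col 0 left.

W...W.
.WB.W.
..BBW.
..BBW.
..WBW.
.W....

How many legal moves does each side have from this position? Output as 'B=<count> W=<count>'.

-- B to move --
(0,1): no bracket -> illegal
(0,2): no bracket -> illegal
(0,3): no bracket -> illegal
(0,5): flips 1 -> legal
(1,0): flips 1 -> legal
(1,3): no bracket -> illegal
(1,5): flips 1 -> legal
(2,0): no bracket -> illegal
(2,1): no bracket -> illegal
(2,5): flips 2 -> legal
(3,1): no bracket -> illegal
(3,5): flips 1 -> legal
(4,0): no bracket -> illegal
(4,1): flips 1 -> legal
(4,5): flips 2 -> legal
(5,0): no bracket -> illegal
(5,2): flips 1 -> legal
(5,3): no bracket -> illegal
(5,4): no bracket -> illegal
(5,5): flips 1 -> legal
B mobility = 9
-- W to move --
(0,1): flips 2 -> legal
(0,2): flips 3 -> legal
(0,3): no bracket -> illegal
(1,3): flips 1 -> legal
(2,1): flips 2 -> legal
(3,1): flips 2 -> legal
(4,1): flips 2 -> legal
(5,2): flips 1 -> legal
(5,3): no bracket -> illegal
(5,4): no bracket -> illegal
W mobility = 7

Answer: B=9 W=7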